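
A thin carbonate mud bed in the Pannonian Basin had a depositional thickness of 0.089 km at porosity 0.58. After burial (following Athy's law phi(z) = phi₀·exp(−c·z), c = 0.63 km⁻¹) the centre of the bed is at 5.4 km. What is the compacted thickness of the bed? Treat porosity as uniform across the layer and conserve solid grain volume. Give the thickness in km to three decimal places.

Porosity at 5.4 km: phi = 0.58·exp(−0.63×5.4) = 0.0193
Solid-volume conservation: h(1−phi) = h₀(1−phi₀) ⇒ h = h₀·(1−phi₀)/(1−phi)
h = 0.089 × (1 − 0.58)/(1 − 0.0193) = 0.089 × 0.4283 = 0.0381 km

0.038 km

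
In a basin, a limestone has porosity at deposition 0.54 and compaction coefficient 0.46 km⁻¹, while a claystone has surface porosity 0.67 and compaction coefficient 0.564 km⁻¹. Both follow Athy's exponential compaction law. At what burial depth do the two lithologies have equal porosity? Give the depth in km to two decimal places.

2.07 km

Set φ₀ₐ e^(−βₐZ) = φ₀ᵦ e^(−βᵦZ) ⇒ ln(φ₀ₐ/φ₀ᵦ) = (βₐ − βᵦ)·Z
Z = ln(0.54/0.67) / (0.46 − 0.564) = -0.2157 / -0.104 = 2.074 km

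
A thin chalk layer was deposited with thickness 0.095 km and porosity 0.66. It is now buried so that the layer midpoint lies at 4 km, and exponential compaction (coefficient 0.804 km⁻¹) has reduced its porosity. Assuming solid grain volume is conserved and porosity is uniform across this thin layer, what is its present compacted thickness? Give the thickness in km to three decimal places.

0.033 km

Porosity at 4 km: φ = 0.66·exp(−0.804×4) = 0.0265
Solid-volume conservation: h(1−φ) = h₀(1−φ₀) ⇒ h = h₀·(1−φ₀)/(1−φ)
h = 0.095 × (1 − 0.66)/(1 − 0.0265) = 0.095 × 0.3492 = 0.0332 km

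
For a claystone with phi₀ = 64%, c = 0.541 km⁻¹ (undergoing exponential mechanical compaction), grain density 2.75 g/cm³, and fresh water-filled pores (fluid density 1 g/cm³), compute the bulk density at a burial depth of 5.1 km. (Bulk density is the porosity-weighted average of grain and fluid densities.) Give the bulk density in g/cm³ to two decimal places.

2.68 g/cm³

Porosity at depth: phi = 0.64·exp(−0.541×5.1) = 0.64×0.0633 = 0.0405
Bulk density: ρ_b = (1−phi)ρ_g + phi·ρ_f = 0.9595×2.75 + 0.0405×1
       = 2.639 + 0.041 = 2.679 g/cm³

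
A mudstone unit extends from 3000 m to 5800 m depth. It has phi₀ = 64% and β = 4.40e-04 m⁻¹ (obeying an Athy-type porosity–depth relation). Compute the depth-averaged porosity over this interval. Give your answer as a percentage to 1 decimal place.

Working in km (1 km = 1000 m; β in km⁻¹ = β in m⁻¹ × 1000):
⟨phi⟩ = (1/(Z₂−Z₁)) ∫ phi₀ e^(−βZ) dZ = phi₀·(e^(−β·Z₁) − e^(−β·Z₂)) / (β·(Z₂−Z₁))
e^(−0.44×3) = 0.2671; e^(−0.44×5.8) = 0.0779
⟨phi⟩ = 0.64 × (0.2671 − 0.0779) / (0.44 × 2.8) = 0.64 × 0.1536 = 0.0983

9.8%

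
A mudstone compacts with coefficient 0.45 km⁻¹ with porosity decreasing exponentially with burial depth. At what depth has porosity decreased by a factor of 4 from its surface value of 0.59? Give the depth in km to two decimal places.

3.08 km

phi/phi₀ = 1/4 ⇒ exp(−k·d) = 1/4 ⇒ d = ln(4) / k
d = 1.3863 / 0.45 = 3.081 km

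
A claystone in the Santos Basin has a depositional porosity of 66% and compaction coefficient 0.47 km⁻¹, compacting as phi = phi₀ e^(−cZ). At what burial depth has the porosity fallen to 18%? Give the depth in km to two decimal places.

2.76 km

Invert Athy's law: Z = ln(phi₀/phi) / c
Z = ln(0.66/0.18) / 0.47 = ln(3.667) / 0.47 = 1.2993 / 0.47 = 2.764 km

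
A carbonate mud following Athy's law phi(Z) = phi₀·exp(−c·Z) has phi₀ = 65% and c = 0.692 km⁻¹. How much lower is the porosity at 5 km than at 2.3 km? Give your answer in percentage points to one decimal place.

11.2 percentage points

phi(2.3) = 0.65·e^(−0.692×2.3) = 0.1323
phi(5) = 0.65·e^(−0.692×5) = 0.0204
Δphi = 0.1323 − 0.0204 = 0.1119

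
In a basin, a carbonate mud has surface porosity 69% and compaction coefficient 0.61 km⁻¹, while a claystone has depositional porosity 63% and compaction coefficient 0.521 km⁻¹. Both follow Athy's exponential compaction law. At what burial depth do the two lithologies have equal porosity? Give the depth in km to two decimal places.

Set n₀ₐ e^(−kₐd) = n₀ᵦ e^(−kᵦd) ⇒ ln(n₀ₐ/n₀ᵦ) = (kₐ − kᵦ)·d
d = ln(0.69/0.63) / (0.61 − 0.521) = 0.0910 / 0.089 = 1.022 km

1.02 km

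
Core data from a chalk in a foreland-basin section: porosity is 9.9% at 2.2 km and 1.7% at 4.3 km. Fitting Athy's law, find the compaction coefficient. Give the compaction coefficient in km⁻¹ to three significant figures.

0.839 km⁻¹

Athy: phi(z) = phi₀ e^(−cz) ⇒ phi₁/phi₂ = e^{c(z₂−z₁)} ⇒ c = ln(phi₁/phi₂)/(z₂−z₁)
c = ln(0.099/0.017) / (4.3 − 2.2) = ln(5.824) / 2.1 = 1.7619 / 2.1 = 0.839 km⁻¹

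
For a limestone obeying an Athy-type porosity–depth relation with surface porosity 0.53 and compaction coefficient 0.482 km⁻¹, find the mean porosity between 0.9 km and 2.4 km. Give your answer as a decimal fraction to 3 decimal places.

0.245

⟨phi⟩ = (1/(Z₂−Z₁)) ∫ phi₀ e^(−cZ) dZ = phi₀·(e^(−c·Z₁) − e^(−c·Z₂)) / (c·(Z₂−Z₁))
e^(−0.482×0.9) = 0.6480; e^(−0.482×2.4) = 0.3145
⟨phi⟩ = 0.53 × (0.6480 − 0.3145) / (0.482 × 1.5) = 0.53 × 0.4613 = 0.2445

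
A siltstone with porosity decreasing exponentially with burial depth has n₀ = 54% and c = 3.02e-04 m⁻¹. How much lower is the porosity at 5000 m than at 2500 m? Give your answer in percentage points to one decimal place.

Working in km (1 km = 1000 m; c in km⁻¹ = c in m⁻¹ × 1000):
n(2.5) = 0.54·e^(−0.302×2.5) = 0.2538
n(5) = 0.54·e^(−0.302×5) = 0.1193
Δn = 0.2538 − 0.1193 = 0.1345

13.5 percentage points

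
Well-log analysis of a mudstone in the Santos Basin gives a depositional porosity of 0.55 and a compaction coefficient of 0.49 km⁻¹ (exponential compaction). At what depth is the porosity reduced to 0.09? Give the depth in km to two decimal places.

3.69 km

Invert Athy's law: Z = ln(n₀/n) / k
Z = ln(0.55/0.09) / 0.49 = ln(6.111) / 0.49 = 1.8101 / 0.49 = 3.694 km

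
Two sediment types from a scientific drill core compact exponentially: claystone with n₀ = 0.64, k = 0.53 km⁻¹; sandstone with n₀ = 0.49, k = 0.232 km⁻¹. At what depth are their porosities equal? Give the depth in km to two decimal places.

0.90 km

Set n₀ₐ e^(−kₐd) = n₀ᵦ e^(−kᵦd) ⇒ ln(n₀ₐ/n₀ᵦ) = (kₐ − kᵦ)·d
d = ln(0.64/0.49) / (0.53 − 0.232) = 0.2671 / 0.298 = 0.896 km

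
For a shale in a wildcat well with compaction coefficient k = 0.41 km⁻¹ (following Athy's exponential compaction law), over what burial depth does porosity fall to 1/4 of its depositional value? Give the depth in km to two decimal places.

φ/φ₀ = 1/4 ⇒ exp(−k·Z) = 1/4 ⇒ Z = ln(4) / k
Z = 1.3863 / 0.41 = 3.381 km

3.38 km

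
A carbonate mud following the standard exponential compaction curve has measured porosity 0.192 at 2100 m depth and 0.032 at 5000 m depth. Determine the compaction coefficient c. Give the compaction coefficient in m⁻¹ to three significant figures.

0.000618 m⁻¹

Working in km (1 km = 1000 m; c in km⁻¹ = c in m⁻¹ × 1000):
Athy: phi(z) = phi₀ e^(−cz) ⇒ phi₁/phi₂ = e^{c(z₂−z₁)} ⇒ c = ln(phi₁/phi₂)/(z₂−z₁)
c = ln(0.192/0.032) / (5 − 2.1) = ln(6) / 2.9 = 1.7918 / 2.9 = 0.6178 km⁻¹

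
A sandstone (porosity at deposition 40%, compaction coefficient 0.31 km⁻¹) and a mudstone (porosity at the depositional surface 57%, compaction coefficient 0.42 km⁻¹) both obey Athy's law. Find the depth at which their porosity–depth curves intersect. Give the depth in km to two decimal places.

3.22 km

Set n₀ₐ e^(−kₐz) = n₀ᵦ e^(−kᵦz) ⇒ ln(n₀ₐ/n₀ᵦ) = (kₐ − kᵦ)·z
z = ln(0.4/0.57) / (0.31 − 0.42) = -0.3542 / -0.11 = 3.220 km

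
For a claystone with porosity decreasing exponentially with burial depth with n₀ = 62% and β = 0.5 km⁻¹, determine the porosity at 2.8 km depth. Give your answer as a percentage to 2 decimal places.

15.29%

n = n₀·exp(−β·z) = 0.62 × exp(−0.5 × 2.8) = 0.62 × exp(−1.4)
  = 0.62 × 0.2466 = 0.1529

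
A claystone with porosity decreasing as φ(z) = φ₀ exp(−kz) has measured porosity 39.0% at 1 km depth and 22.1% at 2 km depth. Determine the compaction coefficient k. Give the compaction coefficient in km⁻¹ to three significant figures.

Athy: φ(z) = φ₀ e^(−kz) ⇒ φ₁/φ₂ = e^{k(z₂−z₁)} ⇒ k = ln(φ₁/φ₂)/(z₂−z₁)
k = ln(0.39/0.221) / (2 − 1) = ln(1.765) / 1 = 0.5680 / 1 = 0.568 km⁻¹

0.568 km⁻¹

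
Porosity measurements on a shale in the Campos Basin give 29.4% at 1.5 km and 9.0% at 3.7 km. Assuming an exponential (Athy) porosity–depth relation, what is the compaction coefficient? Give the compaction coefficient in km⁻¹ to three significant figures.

Athy: n(d) = n₀ e^(−βd) ⇒ n₁/n₂ = e^{β(d₂−d₁)} ⇒ β = ln(n₁/n₂)/(d₂−d₁)
β = ln(0.294/0.09) / (3.7 − 1.5) = ln(3.267) / 2.2 = 1.1838 / 2.2 = 0.5381 km⁻¹

0.538 km⁻¹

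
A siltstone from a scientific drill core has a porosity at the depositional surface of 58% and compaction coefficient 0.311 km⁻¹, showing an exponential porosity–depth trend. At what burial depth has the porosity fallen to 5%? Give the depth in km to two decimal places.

Invert Athy's law: z = ln(φ₀/φ) / k
z = ln(0.58/0.05) / 0.311 = ln(11.6) / 0.311 = 2.4510 / 0.311 = 7.881 km

7.88 km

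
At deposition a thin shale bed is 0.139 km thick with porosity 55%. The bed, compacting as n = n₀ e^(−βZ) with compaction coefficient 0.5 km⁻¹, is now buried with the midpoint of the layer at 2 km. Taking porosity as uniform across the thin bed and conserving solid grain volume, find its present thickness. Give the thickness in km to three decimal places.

Porosity at 2 km: n = 0.55·exp(−0.5×2) = 0.2023
Solid-volume conservation: h(1−n) = h₀(1−n₀) ⇒ h = h₀·(1−n₀)/(1−n)
h = 0.139 × (1 − 0.55)/(1 − 0.2023) = 0.139 × 0.5641 = 0.0784 km

0.078 km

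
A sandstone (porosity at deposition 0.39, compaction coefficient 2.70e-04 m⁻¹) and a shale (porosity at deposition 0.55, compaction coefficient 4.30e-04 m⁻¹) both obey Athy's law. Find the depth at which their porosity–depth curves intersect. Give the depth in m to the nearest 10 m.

2150 m

Working in km (1 km = 1000 m; c in km⁻¹ = c in m⁻¹ × 1000):
Set phi₀ₐ e^(−cₐd) = phi₀ᵦ e^(−cᵦd) ⇒ ln(phi₀ₐ/phi₀ᵦ) = (cₐ − cᵦ)·d
d = ln(0.39/0.55) / (0.27 − 0.43) = -0.3438 / -0.16 = 2.149 km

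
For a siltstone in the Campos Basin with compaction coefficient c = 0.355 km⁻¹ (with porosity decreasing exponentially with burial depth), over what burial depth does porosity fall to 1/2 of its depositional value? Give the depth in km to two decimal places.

phi/phi₀ = 1/2 ⇒ exp(−c·d) = 1/2 ⇒ d = ln(2) / c
d = 0.6931 / 0.355 = 1.953 km

1.95 km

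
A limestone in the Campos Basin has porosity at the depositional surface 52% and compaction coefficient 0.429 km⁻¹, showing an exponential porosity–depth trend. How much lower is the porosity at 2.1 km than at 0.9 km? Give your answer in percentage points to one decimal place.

φ(0.9) = 0.52·e^(−0.429×0.9) = 0.3534
φ(2.1) = 0.52·e^(−0.429×2.1) = 0.2112
Δφ = 0.3534 − 0.2112 = 0.1422

14.2 percentage points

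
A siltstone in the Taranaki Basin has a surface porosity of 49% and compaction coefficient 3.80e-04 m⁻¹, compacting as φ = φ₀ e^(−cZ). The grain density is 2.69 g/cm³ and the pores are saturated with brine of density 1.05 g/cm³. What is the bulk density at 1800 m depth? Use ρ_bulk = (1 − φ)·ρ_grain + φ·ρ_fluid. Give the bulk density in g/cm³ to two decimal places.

2.28 g/cm³

Working in km (1 km = 1000 m; c in km⁻¹ = c in m⁻¹ × 1000):
Porosity at depth: φ = 0.49·exp(−0.38×1.8) = 0.49×0.5046 = 0.2473
Bulk density: ρ_b = (1−φ)ρ_g + φ·ρ_f = 0.7527×2.69 + 0.2473×1.05
       = 2.025 + 0.260 = 2.285 g/cm³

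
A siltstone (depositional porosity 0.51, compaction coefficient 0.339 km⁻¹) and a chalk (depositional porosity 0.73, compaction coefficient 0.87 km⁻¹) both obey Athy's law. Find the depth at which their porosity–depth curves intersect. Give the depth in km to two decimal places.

Set n₀ₐ e^(−kₐz) = n₀ᵦ e^(−kᵦz) ⇒ ln(n₀ₐ/n₀ᵦ) = (kₐ − kᵦ)·z
z = ln(0.51/0.73) / (0.339 − 0.87) = -0.3586 / -0.531 = 0.675 km

0.68 km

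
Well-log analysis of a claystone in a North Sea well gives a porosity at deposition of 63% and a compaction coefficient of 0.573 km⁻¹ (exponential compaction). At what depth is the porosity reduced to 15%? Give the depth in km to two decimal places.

Invert Athy's law: Z = ln(phi₀/phi) / c
Z = ln(0.63/0.15) / 0.573 = ln(4.2) / 0.573 = 1.4351 / 0.573 = 2.505 km

2.50 km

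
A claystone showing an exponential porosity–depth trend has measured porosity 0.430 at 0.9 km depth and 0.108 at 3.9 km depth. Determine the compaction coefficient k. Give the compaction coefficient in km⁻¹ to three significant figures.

0.461 km⁻¹

Athy: n(d) = n₀ e^(−kd) ⇒ n₁/n₂ = e^{k(d₂−d₁)} ⇒ k = ln(n₁/n₂)/(d₂−d₁)
k = ln(0.43/0.108) / (3.9 − 0.9) = ln(3.981) / 3 = 1.3817 / 3 = 0.4606 km⁻¹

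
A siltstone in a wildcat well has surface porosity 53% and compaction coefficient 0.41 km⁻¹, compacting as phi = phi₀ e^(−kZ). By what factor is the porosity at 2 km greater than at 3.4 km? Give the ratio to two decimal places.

1.78

phi(Z₁)/phi(Z₂) = e^(−k·Z₁)/e^(−k·Z₂) = e^{k(Z₂−Z₁)}
= exp(0.41 × 1.4) = exp(0.574) = 1.7754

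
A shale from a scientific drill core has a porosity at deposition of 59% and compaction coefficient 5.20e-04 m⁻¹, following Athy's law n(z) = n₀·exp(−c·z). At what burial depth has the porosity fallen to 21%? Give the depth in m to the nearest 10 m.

Working in km (1 km = 1000 m; c in km⁻¹ = c in m⁻¹ × 1000):
Invert Athy's law: z = ln(n₀/n) / c
z = ln(0.59/0.21) / 0.52 = ln(2.81) / 0.52 = 1.0330 / 0.52 = 1.987 km

1990 m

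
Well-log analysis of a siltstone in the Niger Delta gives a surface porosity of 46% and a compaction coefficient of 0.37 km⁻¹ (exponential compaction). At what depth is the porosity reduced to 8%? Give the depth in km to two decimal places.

4.73 km

Invert Athy's law: Z = ln(phi₀/phi) / k
Z = ln(0.46/0.08) / 0.37 = ln(5.75) / 0.37 = 1.7492 / 0.37 = 4.728 km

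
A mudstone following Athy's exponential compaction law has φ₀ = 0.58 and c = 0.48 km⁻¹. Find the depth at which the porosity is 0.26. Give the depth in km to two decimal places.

Invert Athy's law: Z = ln(φ₀/φ) / c
Z = ln(0.58/0.26) / 0.48 = ln(2.231) / 0.48 = 0.8023 / 0.48 = 1.672 km

1.67 km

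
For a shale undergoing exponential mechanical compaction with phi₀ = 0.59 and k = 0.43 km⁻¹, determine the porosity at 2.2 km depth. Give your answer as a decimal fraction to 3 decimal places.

phi = phi₀·exp(−k·Z) = 0.59 × exp(−0.43 × 2.2) = 0.59 × exp(−0.946)
  = 0.59 × 0.3883 = 0.2291

0.229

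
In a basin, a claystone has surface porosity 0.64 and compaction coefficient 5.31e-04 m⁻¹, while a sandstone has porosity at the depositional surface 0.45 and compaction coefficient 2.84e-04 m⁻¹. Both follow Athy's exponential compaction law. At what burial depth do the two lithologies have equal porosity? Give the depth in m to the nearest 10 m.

1430 m

Working in km (1 km = 1000 m; k in km⁻¹ = k in m⁻¹ × 1000):
Set n₀ₐ e^(−kₐZ) = n₀ᵦ e^(−kᵦZ) ⇒ ln(n₀ₐ/n₀ᵦ) = (kₐ − kᵦ)·Z
Z = ln(0.64/0.45) / (0.531 − 0.284) = 0.3522 / 0.247 = 1.426 km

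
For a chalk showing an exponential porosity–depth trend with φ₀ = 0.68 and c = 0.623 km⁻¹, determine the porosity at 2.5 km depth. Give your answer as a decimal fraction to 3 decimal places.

0.143

φ = φ₀·exp(−c·d) = 0.68 × exp(−0.623 × 2.5) = 0.68 × exp(−1.558)
  = 0.68 × 0.2107 = 0.1433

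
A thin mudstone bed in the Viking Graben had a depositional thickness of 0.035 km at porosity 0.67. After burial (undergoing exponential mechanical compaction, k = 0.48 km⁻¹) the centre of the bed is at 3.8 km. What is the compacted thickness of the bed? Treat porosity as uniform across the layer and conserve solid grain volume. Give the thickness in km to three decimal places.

Porosity at 3.8 km: n = 0.67·exp(−0.48×3.8) = 0.1081
Solid-volume conservation: h(1−n) = h₀(1−n₀) ⇒ h = h₀·(1−n₀)/(1−n)
h = 0.035 × (1 − 0.67)/(1 − 0.1081) = 0.035 × 0.3700 = 0.0130 km

0.013 km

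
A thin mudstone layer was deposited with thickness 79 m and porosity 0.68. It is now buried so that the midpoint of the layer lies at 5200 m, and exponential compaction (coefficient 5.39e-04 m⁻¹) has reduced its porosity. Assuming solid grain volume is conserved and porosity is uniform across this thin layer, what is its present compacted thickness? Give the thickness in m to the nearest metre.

26 m

Working in km (1 km = 1000 m; k in km⁻¹ = k in m⁻¹ × 1000):
Porosity at 5.2 km: phi = 0.68·exp(−0.539×5.2) = 0.0412
Solid-volume conservation: h(1−phi) = h₀(1−phi₀) ⇒ h = h₀·(1−phi₀)/(1−phi)
h = 0.079 × (1 − 0.68)/(1 − 0.0412) = 0.079 × 0.3338 = 0.0264 km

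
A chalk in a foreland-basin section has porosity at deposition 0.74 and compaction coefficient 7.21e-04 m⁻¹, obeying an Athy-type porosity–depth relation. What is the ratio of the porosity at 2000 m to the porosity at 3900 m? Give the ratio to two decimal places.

Working in km (1 km = 1000 m; c in km⁻¹ = c in m⁻¹ × 1000):
n(d₁)/n(d₂) = e^(−c·d₁)/e^(−c·d₂) = e^{c(d₂−d₁)}
= exp(0.721 × 1.9) = exp(1.37) = 3.9350

3.93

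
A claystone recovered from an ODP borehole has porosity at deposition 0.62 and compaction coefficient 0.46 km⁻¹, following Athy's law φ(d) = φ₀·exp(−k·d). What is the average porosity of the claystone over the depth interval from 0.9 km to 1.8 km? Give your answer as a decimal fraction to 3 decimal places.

0.336

⟨φ⟩ = (1/(d₂−d₁)) ∫ φ₀ e^(−kd) dd = φ₀·(e^(−k·d₁) − e^(−k·d₂)) / (k·(d₂−d₁))
e^(−0.46×0.9) = 0.6610; e^(−0.46×1.8) = 0.4369
⟨φ⟩ = 0.62 × (0.6610 − 0.4369) / (0.46 × 0.9) = 0.62 × 0.5413 = 0.3356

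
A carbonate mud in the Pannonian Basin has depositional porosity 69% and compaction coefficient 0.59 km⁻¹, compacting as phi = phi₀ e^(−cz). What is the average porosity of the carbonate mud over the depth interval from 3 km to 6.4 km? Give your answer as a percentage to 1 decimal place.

⟨phi⟩ = (1/(z₂−z₁)) ∫ phi₀ e^(−cz) dz = phi₀·(e^(−c·z₁) − e^(−c·z₂)) / (c·(z₂−z₁))
e^(−0.59×3) = 0.1703; e^(−0.59×6.4) = 0.0229
⟨phi⟩ = 0.69 × (0.1703 − 0.0229) / (0.59 × 3.4) = 0.69 × 0.0735 = 0.0507

5.1%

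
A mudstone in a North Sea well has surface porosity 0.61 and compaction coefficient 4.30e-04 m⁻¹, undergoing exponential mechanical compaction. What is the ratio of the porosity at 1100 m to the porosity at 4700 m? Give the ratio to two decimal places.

4.70

Working in km (1 km = 1000 m; β in km⁻¹ = β in m⁻¹ × 1000):
phi(Z₁)/phi(Z₂) = e^(−β·Z₁)/e^(−β·Z₂) = e^{β(Z₂−Z₁)}
= exp(0.43 × 3.6) = exp(1.548) = 4.7021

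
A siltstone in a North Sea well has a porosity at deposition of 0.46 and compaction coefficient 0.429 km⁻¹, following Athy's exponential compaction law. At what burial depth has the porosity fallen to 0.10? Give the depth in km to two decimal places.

Invert Athy's law: d = ln(phi₀/phi) / c
d = ln(0.46/0.1) / 0.429 = ln(4.6) / 0.429 = 1.5261 / 0.429 = 3.557 km

3.56 km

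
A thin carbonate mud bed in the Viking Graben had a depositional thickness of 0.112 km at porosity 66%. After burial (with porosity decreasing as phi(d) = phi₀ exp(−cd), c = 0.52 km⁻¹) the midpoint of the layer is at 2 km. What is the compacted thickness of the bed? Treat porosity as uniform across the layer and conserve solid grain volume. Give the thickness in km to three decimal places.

Porosity at 2 km: phi = 0.66·exp(−0.52×2) = 0.2333
Solid-volume conservation: h(1−phi) = h₀(1−phi₀) ⇒ h = h₀·(1−phi₀)/(1−phi)
h = 0.112 × (1 − 0.66)/(1 − 0.2333) = 0.112 × 0.4434 = 0.0497 km

0.050 km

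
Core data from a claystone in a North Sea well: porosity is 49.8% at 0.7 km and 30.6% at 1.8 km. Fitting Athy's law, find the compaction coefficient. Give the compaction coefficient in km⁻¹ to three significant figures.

0.443 km⁻¹

Athy: n(z) = n₀ e^(−βz) ⇒ n₁/n₂ = e^{β(z₂−z₁)} ⇒ β = ln(n₁/n₂)/(z₂−z₁)
β = ln(0.498/0.306) / (1.8 − 0.7) = ln(1.627) / 1.1 = 0.4870 / 1.1 = 0.4427 km⁻¹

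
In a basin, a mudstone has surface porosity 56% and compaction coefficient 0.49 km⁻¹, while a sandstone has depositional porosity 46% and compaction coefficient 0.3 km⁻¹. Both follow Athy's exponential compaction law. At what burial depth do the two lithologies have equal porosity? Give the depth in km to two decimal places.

1.04 km

Set phi₀ₐ e^(−βₐz) = phi₀ᵦ e^(−βᵦz) ⇒ ln(phi₀ₐ/phi₀ᵦ) = (βₐ − βᵦ)·z
z = ln(0.56/0.46) / (0.49 − 0.3) = 0.1967 / 0.19 = 1.035 km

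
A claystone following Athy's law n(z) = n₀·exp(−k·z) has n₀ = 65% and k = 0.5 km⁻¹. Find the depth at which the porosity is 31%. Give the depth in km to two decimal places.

Invert Athy's law: z = ln(n₀/n) / k
z = ln(0.65/0.31) / 0.5 = ln(2.097) / 0.5 = 0.7404 / 0.5 = 1.481 km

1.48 km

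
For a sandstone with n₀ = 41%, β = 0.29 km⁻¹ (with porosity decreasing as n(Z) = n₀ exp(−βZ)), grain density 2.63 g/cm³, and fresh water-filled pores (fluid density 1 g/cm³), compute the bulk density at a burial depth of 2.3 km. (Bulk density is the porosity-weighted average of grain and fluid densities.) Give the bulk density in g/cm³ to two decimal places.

2.29 g/cm³

Porosity at depth: n = 0.41·exp(−0.29×2.3) = 0.41×0.5132 = 0.2104
Bulk density: ρ_b = (1−n)ρ_g + n·ρ_f = 0.7896×2.63 + 0.2104×1
       = 2.077 + 0.210 = 2.287 g/cm³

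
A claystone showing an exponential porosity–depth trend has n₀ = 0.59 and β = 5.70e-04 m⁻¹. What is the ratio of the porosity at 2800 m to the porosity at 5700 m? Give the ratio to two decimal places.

5.22

Working in km (1 km = 1000 m; β in km⁻¹ = β in m⁻¹ × 1000):
n(z₁)/n(z₂) = e^(−β·z₁)/e^(−β·z₂) = e^{β(z₂−z₁)}
= exp(0.57 × 2.9) = exp(1.653) = 5.2226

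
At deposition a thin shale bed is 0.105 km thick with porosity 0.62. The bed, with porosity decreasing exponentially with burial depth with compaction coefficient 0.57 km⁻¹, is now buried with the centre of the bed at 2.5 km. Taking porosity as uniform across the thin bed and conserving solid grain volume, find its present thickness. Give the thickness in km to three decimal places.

0.047 km

Porosity at 2.5 km: phi = 0.62·exp(−0.57×2.5) = 0.1491
Solid-volume conservation: h(1−phi) = h₀(1−phi₀) ⇒ h = h₀·(1−phi₀)/(1−phi)
h = 0.105 × (1 − 0.62)/(1 − 0.1491) = 0.105 × 0.4466 = 0.0469 km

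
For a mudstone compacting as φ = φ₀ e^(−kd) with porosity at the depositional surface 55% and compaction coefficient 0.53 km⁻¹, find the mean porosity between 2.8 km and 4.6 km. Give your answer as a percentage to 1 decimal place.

8.0%

⟨φ⟩ = (1/(d₂−d₁)) ∫ φ₀ e^(−kd) dd = φ₀·(e^(−k·d₁) − e^(−k·d₂)) / (k·(d₂−d₁))
e^(−0.53×2.8) = 0.2267; e^(−0.53×4.6) = 0.0873
⟨φ⟩ = 0.55 × (0.2267 − 0.0873) / (0.53 × 1.8) = 0.55 × 0.1461 = 0.0804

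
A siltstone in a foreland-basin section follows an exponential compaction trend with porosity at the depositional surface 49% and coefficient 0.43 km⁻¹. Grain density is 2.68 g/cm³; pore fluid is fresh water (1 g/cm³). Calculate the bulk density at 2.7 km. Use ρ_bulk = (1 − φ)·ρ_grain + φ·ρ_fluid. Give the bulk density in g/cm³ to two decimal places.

Porosity at depth: n = 0.49·exp(−0.43×2.7) = 0.49×0.3132 = 0.1535
Bulk density: ρ_b = (1−n)ρ_g + n·ρ_f = 0.8465×2.68 + 0.1535×1
       = 2.269 + 0.153 = 2.422 g/cm³

2.42 g/cm³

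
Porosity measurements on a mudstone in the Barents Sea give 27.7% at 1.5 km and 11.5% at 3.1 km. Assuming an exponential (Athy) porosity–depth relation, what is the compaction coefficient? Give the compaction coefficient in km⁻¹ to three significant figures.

Athy: φ(d) = φ₀ e^(−βd) ⇒ φ₁/φ₂ = e^{β(d₂−d₁)} ⇒ β = ln(φ₁/φ₂)/(d₂−d₁)
β = ln(0.277/0.115) / (3.1 − 1.5) = ln(2.409) / 1.6 = 0.8791 / 1.6 = 0.5494 km⁻¹

0.549 km⁻¹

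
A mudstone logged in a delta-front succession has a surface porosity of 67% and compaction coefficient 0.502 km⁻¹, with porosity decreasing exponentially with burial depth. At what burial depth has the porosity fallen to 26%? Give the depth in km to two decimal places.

Invert Athy's law: z = ln(φ₀/φ) / β
z = ln(0.67/0.26) / 0.502 = ln(2.577) / 0.502 = 0.9466 / 0.502 = 1.886 km

1.89 km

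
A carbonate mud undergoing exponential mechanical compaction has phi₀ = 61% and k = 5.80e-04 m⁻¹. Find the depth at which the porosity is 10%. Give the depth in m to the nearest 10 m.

Working in km (1 km = 1000 m; k in km⁻¹ = k in m⁻¹ × 1000):
Invert Athy's law: Z = ln(phi₀/phi) / k
Z = ln(0.61/0.1) / 0.58 = ln(6.1) / 0.58 = 1.8083 / 0.58 = 3.118 km

3120 m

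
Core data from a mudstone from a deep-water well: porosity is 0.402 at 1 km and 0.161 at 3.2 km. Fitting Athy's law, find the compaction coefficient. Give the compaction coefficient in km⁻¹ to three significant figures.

Athy: phi(z) = phi₀ e^(−kz) ⇒ phi₁/phi₂ = e^{k(z₂−z₁)} ⇒ k = ln(phi₁/phi₂)/(z₂−z₁)
k = ln(0.402/0.161) / (3.2 − 1) = ln(2.497) / 2.2 = 0.9150 / 2.2 = 0.4159 km⁻¹

0.416 km⁻¹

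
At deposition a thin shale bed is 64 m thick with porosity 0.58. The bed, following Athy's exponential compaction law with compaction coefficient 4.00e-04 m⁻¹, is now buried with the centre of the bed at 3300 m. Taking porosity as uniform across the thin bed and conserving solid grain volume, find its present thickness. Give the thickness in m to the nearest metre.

Working in km (1 km = 1000 m; β in km⁻¹ = β in m⁻¹ × 1000):
Porosity at 3.3 km: φ = 0.58·exp(−0.4×3.3) = 0.1549
Solid-volume conservation: h(1−φ) = h₀(1−φ₀) ⇒ h = h₀·(1−φ₀)/(1−φ)
h = 0.064 × (1 − 0.58)/(1 − 0.1549) = 0.064 × 0.4970 = 0.0318 km

32 m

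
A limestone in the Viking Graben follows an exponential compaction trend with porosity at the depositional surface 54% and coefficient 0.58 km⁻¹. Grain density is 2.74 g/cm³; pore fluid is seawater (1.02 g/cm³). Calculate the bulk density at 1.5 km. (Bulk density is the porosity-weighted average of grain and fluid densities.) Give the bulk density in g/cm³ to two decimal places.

2.35 g/cm³

Porosity at depth: φ = 0.54·exp(−0.58×1.5) = 0.54×0.4190 = 0.2262
Bulk density: ρ_b = (1−φ)ρ_g + φ·ρ_f = 0.7738×2.74 + 0.2262×1.02
       = 2.120 + 0.231 = 2.351 g/cm³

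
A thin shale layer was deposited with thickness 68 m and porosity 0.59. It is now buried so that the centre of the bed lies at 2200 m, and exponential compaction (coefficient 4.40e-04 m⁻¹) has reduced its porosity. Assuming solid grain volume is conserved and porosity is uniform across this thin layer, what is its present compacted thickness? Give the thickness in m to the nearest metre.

Working in km (1 km = 1000 m; c in km⁻¹ = c in m⁻¹ × 1000):
Porosity at 2.2 km: n = 0.59·exp(−0.44×2.2) = 0.2241
Solid-volume conservation: h(1−n) = h₀(1−n₀) ⇒ h = h₀·(1−n₀)/(1−n)
h = 0.068 × (1 − 0.59)/(1 − 0.2241) = 0.068 × 0.5284 = 0.0359 km

36 m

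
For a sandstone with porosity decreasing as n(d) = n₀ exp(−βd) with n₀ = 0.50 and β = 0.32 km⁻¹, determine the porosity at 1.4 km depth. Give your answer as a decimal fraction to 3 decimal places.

0.319

n = n₀·exp(−β·d) = 0.5 × exp(−0.32 × 1.4) = 0.5 × exp(−0.448)
  = 0.5 × 0.6389 = 0.3195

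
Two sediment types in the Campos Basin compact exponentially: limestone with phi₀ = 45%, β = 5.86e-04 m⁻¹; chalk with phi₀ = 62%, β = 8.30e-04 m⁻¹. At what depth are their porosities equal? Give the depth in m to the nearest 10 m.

Working in km (1 km = 1000 m; β in km⁻¹ = β in m⁻¹ × 1000):
Set phi₀ₐ e^(−βₐz) = phi₀ᵦ e^(−βᵦz) ⇒ ln(phi₀ₐ/phi₀ᵦ) = (βₐ − βᵦ)·z
z = ln(0.45/0.62) / (0.586 − 0.83) = -0.3205 / -0.244 = 1.313 km

1310 m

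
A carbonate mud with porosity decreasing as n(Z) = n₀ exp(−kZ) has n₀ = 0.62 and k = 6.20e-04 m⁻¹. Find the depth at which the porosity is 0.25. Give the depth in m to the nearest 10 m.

1460 m

Working in km (1 km = 1000 m; k in km⁻¹ = k in m⁻¹ × 1000):
Invert Athy's law: Z = ln(n₀/n) / k
Z = ln(0.62/0.25) / 0.62 = ln(2.48) / 0.62 = 0.9083 / 0.62 = 1.465 km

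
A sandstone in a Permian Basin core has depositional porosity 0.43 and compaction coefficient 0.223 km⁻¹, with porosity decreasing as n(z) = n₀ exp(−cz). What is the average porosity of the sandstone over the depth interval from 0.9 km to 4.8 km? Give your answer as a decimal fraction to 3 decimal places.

0.235

⟨n⟩ = (1/(z₂−z₁)) ∫ n₀ e^(−cz) dz = n₀·(e^(−c·z₁) − e^(−c·z₂)) / (c·(z₂−z₁))
e^(−0.223×0.9) = 0.8182; e^(−0.223×4.8) = 0.3429
⟨n⟩ = 0.43 × (0.8182 − 0.3429) / (0.223 × 3.9) = 0.43 × 0.5465 = 0.2350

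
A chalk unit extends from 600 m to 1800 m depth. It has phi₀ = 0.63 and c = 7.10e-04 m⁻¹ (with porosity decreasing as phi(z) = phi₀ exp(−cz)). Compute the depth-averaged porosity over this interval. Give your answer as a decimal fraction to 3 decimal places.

0.277

Working in km (1 km = 1000 m; c in km⁻¹ = c in m⁻¹ × 1000):
⟨phi⟩ = (1/(z₂−z₁)) ∫ phi₀ e^(−cz) dz = phi₀·(e^(−c·z₁) − e^(−c·z₂)) / (c·(z₂−z₁))
e^(−0.71×0.6) = 0.6531; e^(−0.71×1.8) = 0.2786
⟨phi⟩ = 0.63 × (0.6531 − 0.2786) / (0.71 × 1.2) = 0.63 × 0.4396 = 0.2769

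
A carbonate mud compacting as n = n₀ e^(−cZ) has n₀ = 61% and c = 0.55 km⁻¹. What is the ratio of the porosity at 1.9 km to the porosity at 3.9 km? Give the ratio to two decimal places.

3.00

n(Z₁)/n(Z₂) = e^(−c·Z₁)/e^(−c·Z₂) = e^{c(Z₂−Z₁)}
= exp(0.55 × 2) = exp(1.1) = 3.0042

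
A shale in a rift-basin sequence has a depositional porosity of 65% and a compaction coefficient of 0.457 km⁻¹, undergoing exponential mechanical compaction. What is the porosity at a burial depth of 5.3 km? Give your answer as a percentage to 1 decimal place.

5.8%

φ = φ₀·exp(−β·z) = 0.65 × exp(−0.457 × 5.3) = 0.65 × exp(−2.422)
  = 0.65 × 0.0887 = 0.0577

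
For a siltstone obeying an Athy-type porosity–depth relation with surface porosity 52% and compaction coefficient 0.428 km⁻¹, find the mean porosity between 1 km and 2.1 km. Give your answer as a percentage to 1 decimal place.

⟨n⟩ = (1/(d₂−d₁)) ∫ n₀ e^(−βd) dd = n₀·(e^(−β·d₁) − e^(−β·d₂)) / (β·(d₂−d₁))
e^(−0.428×1) = 0.6518; e^(−0.428×2.1) = 0.4071
⟨n⟩ = 0.52 × (0.6518 − 0.4071) / (0.428 × 1.1) = 0.52 × 0.5199 = 0.2703

27.0%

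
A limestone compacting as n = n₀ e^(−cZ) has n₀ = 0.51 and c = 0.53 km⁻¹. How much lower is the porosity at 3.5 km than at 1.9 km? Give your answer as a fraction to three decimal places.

0.107

n(1.9) = 0.51·e^(−0.53×1.9) = 0.1863
n(3.5) = 0.51·e^(−0.53×3.5) = 0.0798
Δn = 0.1863 − 0.0798 = 0.1065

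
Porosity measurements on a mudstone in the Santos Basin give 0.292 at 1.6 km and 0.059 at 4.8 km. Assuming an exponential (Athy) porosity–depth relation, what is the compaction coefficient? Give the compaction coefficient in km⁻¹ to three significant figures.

Athy: phi(d) = phi₀ e^(−cd) ⇒ phi₁/phi₂ = e^{c(d₂−d₁)} ⇒ c = ln(phi₁/phi₂)/(d₂−d₁)
c = ln(0.292/0.059) / (4.8 − 1.6) = ln(4.949) / 3.2 = 1.5992 / 3.2 = 0.4998 km⁻¹

0.500 km⁻¹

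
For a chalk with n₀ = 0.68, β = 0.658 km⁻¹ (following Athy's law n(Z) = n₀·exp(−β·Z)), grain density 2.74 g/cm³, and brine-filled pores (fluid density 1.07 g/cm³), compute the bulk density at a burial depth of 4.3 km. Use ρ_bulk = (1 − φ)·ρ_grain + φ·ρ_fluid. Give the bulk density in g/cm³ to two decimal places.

2.67 g/cm³

Porosity at depth: n = 0.68·exp(−0.658×4.3) = 0.68×0.0590 = 0.0402
Bulk density: ρ_b = (1−n)ρ_g + n·ρ_f = 0.9598×2.74 + 0.0402×1.07
       = 2.630 + 0.043 = 2.673 g/cm³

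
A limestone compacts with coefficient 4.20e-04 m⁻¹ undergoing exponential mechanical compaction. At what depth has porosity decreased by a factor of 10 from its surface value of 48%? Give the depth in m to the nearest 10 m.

Working in km (1 km = 1000 m; c in km⁻¹ = c in m⁻¹ × 1000):
phi/phi₀ = 1/10 ⇒ exp(−c·z) = 1/10 ⇒ z = ln(10) / c
z = 2.3026 / 0.42 = 5.482 km

5480 m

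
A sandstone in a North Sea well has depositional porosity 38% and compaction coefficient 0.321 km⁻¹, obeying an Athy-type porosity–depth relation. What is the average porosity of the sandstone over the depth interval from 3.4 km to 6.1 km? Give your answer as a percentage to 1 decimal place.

⟨phi⟩ = (1/(z₂−z₁)) ∫ phi₀ e^(−βz) dz = phi₀·(e^(−β·z₁) − e^(−β·z₂)) / (β·(z₂−z₁))
e^(−0.321×3.4) = 0.3357; e^(−0.321×6.1) = 0.1411
⟨phi⟩ = 0.38 × (0.3357 − 0.1411) / (0.321 × 2.7) = 0.38 × 0.2246 = 0.0853

8.5%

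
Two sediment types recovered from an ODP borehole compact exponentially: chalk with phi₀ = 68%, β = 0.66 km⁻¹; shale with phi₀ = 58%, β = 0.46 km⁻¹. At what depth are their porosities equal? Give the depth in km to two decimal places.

Set phi₀ₐ e^(−βₐz) = phi₀ᵦ e^(−βᵦz) ⇒ ln(phi₀ₐ/phi₀ᵦ) = (βₐ − βᵦ)·z
z = ln(0.68/0.58) / (0.66 − 0.46) = 0.1591 / 0.2 = 0.795 km

0.80 km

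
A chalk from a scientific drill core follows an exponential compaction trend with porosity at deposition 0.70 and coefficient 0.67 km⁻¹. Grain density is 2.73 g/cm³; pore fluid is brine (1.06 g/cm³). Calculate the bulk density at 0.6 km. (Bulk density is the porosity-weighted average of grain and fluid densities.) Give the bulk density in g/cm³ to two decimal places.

Porosity at depth: phi = 0.7·exp(−0.67×0.6) = 0.7×0.6690 = 0.4683
Bulk density: ρ_b = (1−phi)ρ_g + phi·ρ_f = 0.5317×2.73 + 0.4683×1.06
       = 1.452 + 0.496 = 1.948 g/cm³

1.95 g/cm³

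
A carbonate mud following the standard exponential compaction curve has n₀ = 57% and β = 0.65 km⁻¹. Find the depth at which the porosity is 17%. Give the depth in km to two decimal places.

Invert Athy's law: d = ln(n₀/n) / β
d = ln(0.57/0.17) / 0.65 = ln(3.353) / 0.65 = 1.2098 / 0.65 = 1.861 km

1.86 km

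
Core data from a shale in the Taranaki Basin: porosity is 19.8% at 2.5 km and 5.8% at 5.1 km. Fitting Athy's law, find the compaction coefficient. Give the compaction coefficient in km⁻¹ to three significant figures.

Athy: φ(d) = φ₀ e^(−βd) ⇒ φ₁/φ₂ = e^{β(d₂−d₁)} ⇒ β = ln(φ₁/φ₂)/(d₂−d₁)
β = ln(0.198/0.058) / (5.1 − 2.5) = ln(3.414) / 2.6 = 1.2278 / 2.6 = 0.4722 km⁻¹

0.472 km⁻¹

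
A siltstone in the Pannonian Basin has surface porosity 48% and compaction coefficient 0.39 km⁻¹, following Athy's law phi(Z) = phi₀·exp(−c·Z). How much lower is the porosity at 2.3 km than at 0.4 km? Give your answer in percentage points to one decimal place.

phi(0.4) = 0.48·e^(−0.39×0.4) = 0.4107
phi(2.3) = 0.48·e^(−0.39×2.3) = 0.1957
Δphi = 0.4107 − 0.1957 = 0.2149

21.5 percentage points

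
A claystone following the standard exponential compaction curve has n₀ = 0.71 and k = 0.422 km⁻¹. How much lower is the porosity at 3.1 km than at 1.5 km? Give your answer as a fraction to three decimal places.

n(1.5) = 0.71·e^(−0.422×1.5) = 0.3770
n(3.1) = 0.71·e^(−0.422×3.1) = 0.1919
Δn = 0.3770 − 0.1919 = 0.1851

0.185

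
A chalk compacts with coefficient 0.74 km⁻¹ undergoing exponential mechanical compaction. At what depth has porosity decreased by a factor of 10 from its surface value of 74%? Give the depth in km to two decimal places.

φ/φ₀ = 1/10 ⇒ exp(−c·Z) = 1/10 ⇒ Z = ln(10) / c
Z = 2.3026 / 0.74 = 3.112 km

3.11 km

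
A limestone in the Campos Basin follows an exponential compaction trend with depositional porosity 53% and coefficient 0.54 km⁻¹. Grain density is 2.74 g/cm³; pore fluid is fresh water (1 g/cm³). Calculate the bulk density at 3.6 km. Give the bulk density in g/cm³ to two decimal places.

Porosity at depth: phi = 0.53·exp(−0.54×3.6) = 0.53×0.1431 = 0.0759
Bulk density: ρ_b = (1−phi)ρ_g + phi·ρ_f = 0.9241×2.74 + 0.0759×1
       = 2.532 + 0.076 = 2.608 g/cm³

2.61 g/cm³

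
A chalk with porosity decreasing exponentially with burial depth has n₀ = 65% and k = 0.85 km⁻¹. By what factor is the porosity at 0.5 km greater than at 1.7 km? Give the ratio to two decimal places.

2.77

n(Z₁)/n(Z₂) = e^(−k·Z₁)/e^(−k·Z₂) = e^{k(Z₂−Z₁)}
= exp(0.85 × 1.2) = exp(1.02) = 2.7732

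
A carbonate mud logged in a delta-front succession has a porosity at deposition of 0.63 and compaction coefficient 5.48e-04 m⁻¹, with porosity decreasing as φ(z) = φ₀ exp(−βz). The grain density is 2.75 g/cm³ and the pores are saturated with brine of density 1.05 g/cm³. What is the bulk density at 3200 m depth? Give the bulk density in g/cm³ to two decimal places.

2.56 g/cm³

Working in km (1 km = 1000 m; β in km⁻¹ = β in m⁻¹ × 1000):
Porosity at depth: φ = 0.63·exp(−0.548×3.2) = 0.63×0.1731 = 0.1091
Bulk density: ρ_b = (1−φ)ρ_g + φ·ρ_f = 0.8909×2.75 + 0.1091×1.05
       = 2.450 + 0.115 = 2.565 g/cm³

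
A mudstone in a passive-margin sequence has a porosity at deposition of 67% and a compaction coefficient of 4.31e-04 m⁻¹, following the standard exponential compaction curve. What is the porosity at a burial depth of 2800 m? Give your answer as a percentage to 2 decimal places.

20.04%

Working in km (1 km = 1000 m; k in km⁻¹ = k in m⁻¹ × 1000):
φ = φ₀·exp(−k·z) = 0.67 × exp(−0.431 × 2.8) = 0.67 × exp(−1.207)
  = 0.67 × 0.2992 = 0.2004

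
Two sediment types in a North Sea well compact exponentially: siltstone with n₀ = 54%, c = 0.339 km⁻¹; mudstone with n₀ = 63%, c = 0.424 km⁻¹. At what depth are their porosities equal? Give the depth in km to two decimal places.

1.81 km

Set n₀ₐ e^(−cₐd) = n₀ᵦ e^(−cᵦd) ⇒ ln(n₀ₐ/n₀ᵦ) = (cₐ − cᵦ)·d
d = ln(0.54/0.63) / (0.339 − 0.424) = -0.1542 / -0.085 = 1.814 km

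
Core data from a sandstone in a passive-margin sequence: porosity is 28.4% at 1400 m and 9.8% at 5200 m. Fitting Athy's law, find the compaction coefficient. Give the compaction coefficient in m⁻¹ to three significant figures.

Working in km (1 km = 1000 m; k in km⁻¹ = k in m⁻¹ × 1000):
Athy: φ(d) = φ₀ e^(−kd) ⇒ φ₁/φ₂ = e^{k(d₂−d₁)} ⇒ k = ln(φ₁/φ₂)/(d₂−d₁)
k = ln(0.284/0.098) / (5.2 − 1.4) = ln(2.898) / 3.8 = 1.0640 / 3.8 = 0.28 km⁻¹

0.000280 m⁻¹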